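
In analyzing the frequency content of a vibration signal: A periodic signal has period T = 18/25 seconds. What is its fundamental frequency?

The fundamental frequency is the reciprocal of the period.
f = 1/T = 1/(18/25) = 25/18 Hz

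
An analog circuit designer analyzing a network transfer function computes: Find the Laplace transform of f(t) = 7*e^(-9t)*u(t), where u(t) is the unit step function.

Standard Laplace transform pair:
e^(-at)*u(t) <-> 1/(s+a)
With a = 9: L{7*e^(-9t)*u(t)} = 7/(s+9), ROC: Re(s) > -9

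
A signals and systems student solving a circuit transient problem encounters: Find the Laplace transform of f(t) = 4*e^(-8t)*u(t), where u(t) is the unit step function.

Standard Laplace transform pair:
e^(-at)*u(t) <-> 1/(s+a)
With a = 8: L{4*e^(-8t)*u(t)} = 4/(s+8), ROC: Re(s) > -8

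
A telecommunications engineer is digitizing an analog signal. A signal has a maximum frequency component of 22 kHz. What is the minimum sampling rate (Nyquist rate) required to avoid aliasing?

By the Nyquist-Shannon sampling theorem,
the minimum sampling rate (Nyquist rate) must be at least 2 * f_max.
Nyquist rate = 2 * 22 kHz = 44 kHz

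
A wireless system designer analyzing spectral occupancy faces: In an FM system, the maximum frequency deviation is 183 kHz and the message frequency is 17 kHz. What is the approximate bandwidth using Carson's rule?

Carson's rule: BW = 2*(delta_f + f_m)
= 2*(183 + 17) kHz = 400 kHz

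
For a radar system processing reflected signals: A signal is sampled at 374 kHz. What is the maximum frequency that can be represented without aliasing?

The maximum frequency that can be represented without aliasing
is the Nyquist frequency: f_max = f_s / 2 = 374 kHz / 2 = 187 kHz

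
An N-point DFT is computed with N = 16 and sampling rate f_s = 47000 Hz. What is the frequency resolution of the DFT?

DFT frequency resolution = f_s / N
= 47000 / 16 = 5875/2 Hz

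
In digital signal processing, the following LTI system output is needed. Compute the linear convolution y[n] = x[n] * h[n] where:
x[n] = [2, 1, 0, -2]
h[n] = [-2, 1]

y[n] = sum_k x[k]*h[n-k]. Output length = len(x) + len(h) - 1 = 4 + 2 - 1 = 5.
y[0] = 2*-2 = -4
y[1] = 1*-2 + 2*1 = 0
y[2] = 0*-2 + 1*1 = 1
y[3] = -2*-2 + 0*1 = 4
y[4] = -2*1 = -2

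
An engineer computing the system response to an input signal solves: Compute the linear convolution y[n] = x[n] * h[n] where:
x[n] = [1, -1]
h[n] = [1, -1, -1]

y[n] = sum_k x[k]*h[n-k]. Output length = len(x) + len(h) - 1 = 2 + 3 - 1 = 4.
y[0] = 1*1 = 1
y[1] = -1*1 + 1*-1 = -2
y[2] = -1*-1 + 1*-1 = 0
y[3] = -1*-1 = 1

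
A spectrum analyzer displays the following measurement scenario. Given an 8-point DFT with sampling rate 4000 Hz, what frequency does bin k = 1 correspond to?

The frequency of DFT bin k is: f_k = k * f_s / N
f_1 = 1 * 4000 / 8 = 500 Hz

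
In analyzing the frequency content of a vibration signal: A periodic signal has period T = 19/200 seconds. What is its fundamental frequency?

The fundamental frequency is the reciprocal of the period.
f = 1/T = 1/(19/200) = 200/19 Hz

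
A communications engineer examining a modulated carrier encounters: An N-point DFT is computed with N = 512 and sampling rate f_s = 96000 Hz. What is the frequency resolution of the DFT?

DFT frequency resolution = f_s / N
= 96000 / 512 = 375/2 Hz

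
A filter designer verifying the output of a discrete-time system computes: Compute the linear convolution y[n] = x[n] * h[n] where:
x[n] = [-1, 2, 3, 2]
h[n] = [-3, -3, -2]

y[n] = sum_k x[k]*h[n-k]. Output length = len(x) + len(h) - 1 = 4 + 3 - 1 = 6.
y[0] = -1*-3 = 3
y[1] = 2*-3 + -1*-3 = -3
y[2] = 3*-3 + 2*-3 + -1*-2 = -13
y[3] = 2*-3 + 3*-3 + 2*-2 = -19
y[4] = 2*-3 + 3*-2 = -12
y[5] = 2*-2 = -4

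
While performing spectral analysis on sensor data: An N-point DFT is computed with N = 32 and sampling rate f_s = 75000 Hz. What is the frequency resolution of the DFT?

DFT frequency resolution = f_s / N
= 75000 / 32 = 9375/4 Hz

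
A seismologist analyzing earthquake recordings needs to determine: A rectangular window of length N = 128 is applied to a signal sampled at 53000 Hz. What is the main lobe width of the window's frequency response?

For a rectangular window of length N,
the main lobe width in frequency is 2*f_s/N.
= 2*53000/128 = 6625/8 Hz
This determines the minimum frequency separation for resolving two sinusoids.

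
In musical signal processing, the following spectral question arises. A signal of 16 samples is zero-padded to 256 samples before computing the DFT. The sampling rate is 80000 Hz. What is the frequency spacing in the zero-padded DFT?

Original DFT: N = 16, resolution = f_s/N = 80000/16 = 5000 Hz
Zero-padded DFT: N = 256, resolution = f_s/N = 80000/256 = 625/2 Hz
Zero-padding interpolates the spectrum (finer frequency grid)
but does NOT improve the true spectral resolution (ability to resolve close frequencies).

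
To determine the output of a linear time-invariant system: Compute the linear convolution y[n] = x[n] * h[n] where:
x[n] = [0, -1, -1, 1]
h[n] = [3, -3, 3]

y[n] = sum_k x[k]*h[n-k]. Output length = len(x) + len(h) - 1 = 4 + 3 - 1 = 6.
y[0] = 0*3 = 0
y[1] = -1*3 + 0*-3 = -3
y[2] = -1*3 + -1*-3 + 0*3 = 0
y[3] = 1*3 + -1*-3 + -1*3 = 3
y[4] = 1*-3 + -1*3 = -6
y[5] = 1*3 = 3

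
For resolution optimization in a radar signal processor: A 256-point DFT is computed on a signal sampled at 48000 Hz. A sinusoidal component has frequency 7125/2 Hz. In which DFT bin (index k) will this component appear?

DFT frequency resolution = f_s/N = 48000/256 = 375/2 Hz
Bin index k = f_signal / resolution = 7125/2 / 375/2 = 19
The signal frequency 7125/2 Hz falls in DFT bin k = 19.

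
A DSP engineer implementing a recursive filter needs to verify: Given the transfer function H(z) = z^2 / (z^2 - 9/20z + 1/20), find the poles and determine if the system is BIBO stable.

Poles are roots of the denominator: z^2 - 9/20z + 1/20 = 0.
Quadratic formula: z = [-(-9/20) +/- sqrt((-9/20)^2 - 4*(1/20))] / 2
Discriminant = 81/400 - 1/5 = 1/400; sqrt = 1/20.
z = (9/20 +/- 1/20) / 2 => z = 1/4 or z = 1/5.
|p1| = 1/4, |p2| = 1/5.
For BIBO stability, all poles must lie inside the unit circle (|p| < 1).
System is STABLE since both |p| < 1.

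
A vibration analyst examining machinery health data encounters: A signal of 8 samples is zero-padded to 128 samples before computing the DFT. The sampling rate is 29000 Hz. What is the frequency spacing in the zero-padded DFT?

Original DFT: N = 8, resolution = f_s/N = 29000/8 = 3625 Hz
Zero-padded DFT: N = 128, resolution = f_s/N = 29000/128 = 3625/16 Hz
Zero-padding interpolates the spectrum (finer frequency grid)
but does NOT improve the true spectral resolution (ability to resolve close frequencies).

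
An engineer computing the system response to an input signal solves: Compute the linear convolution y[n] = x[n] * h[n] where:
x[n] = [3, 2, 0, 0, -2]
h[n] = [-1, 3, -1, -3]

y[n] = sum_k x[k]*h[n-k]. Output length = len(x) + len(h) - 1 = 5 + 4 - 1 = 8.
y[0] = 3*-1 = -3
y[1] = 2*-1 + 3*3 = 7
y[2] = 0*-1 + 2*3 + 3*-1 = 3
y[3] = 0*-1 + 0*3 + 2*-1 + 3*-3 = -11
y[4] = -2*-1 + 0*3 + 0*-1 + 2*-3 = -4
y[5] = -2*3 + 0*-1 + 0*-3 = -6
y[6] = -2*-1 + 0*-3 = 2
y[7] = -2*-3 = 6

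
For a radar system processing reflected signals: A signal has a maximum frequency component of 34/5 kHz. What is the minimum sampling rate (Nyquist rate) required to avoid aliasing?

By the Nyquist-Shannon sampling theorem,
the minimum sampling rate (Nyquist rate) must be at least 2 * f_max.
Nyquist rate = 2 * 34/5 kHz = 68/5 kHz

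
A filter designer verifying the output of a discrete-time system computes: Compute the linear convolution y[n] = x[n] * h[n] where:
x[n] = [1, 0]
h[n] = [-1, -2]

y[n] = sum_k x[k]*h[n-k]. Output length = len(x) + len(h) - 1 = 2 + 2 - 1 = 3.
y[0] = 1*-1 = -1
y[1] = 0*-1 + 1*-2 = -2
y[2] = 0*-2 = 0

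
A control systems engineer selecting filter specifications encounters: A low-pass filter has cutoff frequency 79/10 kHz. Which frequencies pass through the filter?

A low-pass filter passes all frequencies below the cutoff frequency 79/10 kHz and attenuates higher frequencies.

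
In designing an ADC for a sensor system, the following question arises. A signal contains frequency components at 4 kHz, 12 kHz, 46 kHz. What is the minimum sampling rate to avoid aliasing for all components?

The highest frequency component is f_max = 46 kHz.
Nyquist rate = 2 * f_max = 2 * 46 kHz = 92 kHz.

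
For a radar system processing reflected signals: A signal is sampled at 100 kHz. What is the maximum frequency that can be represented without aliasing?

The maximum frequency that can be represented without aliasing
is the Nyquist frequency: f_max = f_s / 2 = 100 kHz / 2 = 50 kHz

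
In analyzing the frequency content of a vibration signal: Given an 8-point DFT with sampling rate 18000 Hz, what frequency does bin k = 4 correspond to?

The frequency of DFT bin k is: f_k = k * f_s / N
f_4 = 4 * 18000 / 8 = 9000 Hz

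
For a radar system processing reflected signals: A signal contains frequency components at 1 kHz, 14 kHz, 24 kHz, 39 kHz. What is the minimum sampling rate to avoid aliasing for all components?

The highest frequency component is f_max = 39 kHz.
Nyquist rate = 2 * f_max = 2 * 39 kHz = 78 kHz.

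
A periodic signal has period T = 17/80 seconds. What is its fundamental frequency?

The fundamental frequency is the reciprocal of the period.
f = 1/T = 1/(17/80) = 80/17 Hz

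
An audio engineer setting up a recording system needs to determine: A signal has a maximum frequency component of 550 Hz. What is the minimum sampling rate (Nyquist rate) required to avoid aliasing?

By the Nyquist-Shannon sampling theorem,
the minimum sampling rate (Nyquist rate) must be at least 2 * f_max.
Nyquist rate = 2 * 550 Hz = 1100 Hz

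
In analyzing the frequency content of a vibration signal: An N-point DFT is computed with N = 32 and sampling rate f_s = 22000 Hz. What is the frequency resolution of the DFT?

DFT frequency resolution = f_s / N
= 22000 / 32 = 1375/2 Hz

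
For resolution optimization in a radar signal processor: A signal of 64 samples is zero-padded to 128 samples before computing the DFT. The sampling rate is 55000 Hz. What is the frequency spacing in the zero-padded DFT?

Original DFT: N = 64, resolution = f_s/N = 55000/64 = 6875/8 Hz
Zero-padded DFT: N = 128, resolution = f_s/N = 55000/128 = 6875/16 Hz
Zero-padding interpolates the spectrum (finer frequency grid)
but does NOT improve the true spectral resolution (ability to resolve close frequencies).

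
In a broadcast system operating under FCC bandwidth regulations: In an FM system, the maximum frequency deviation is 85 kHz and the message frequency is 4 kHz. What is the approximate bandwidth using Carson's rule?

Carson's rule: BW = 2*(delta_f + f_m)
= 2*(85 + 4) kHz = 178 kHz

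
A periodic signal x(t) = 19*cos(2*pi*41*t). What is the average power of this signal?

Average power of A*cos(wt) is A^2/2.
P = 19^2 / 2 = 361/2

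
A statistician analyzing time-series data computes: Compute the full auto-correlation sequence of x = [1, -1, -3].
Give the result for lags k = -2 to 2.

r_xx[k] = sum_m x[m]*x[m+k], indexed from 0, for k = -2 to 2:
  r_xx[-2] = x[2]*x[0] = -3
  r_xx[-1] = x[1]*x[0] + x[2]*x[1] = 2
  r_xx[0] = x[0]*x[0] + x[1]*x[1] + x[2]*x[2] = 11
  r_xx[1] = x[0]*x[1] + x[1]*x[2] = 2
  r_xx[2] = x[0]*x[2] = -3
r_xx = [-3, 2, 11, 2, -3]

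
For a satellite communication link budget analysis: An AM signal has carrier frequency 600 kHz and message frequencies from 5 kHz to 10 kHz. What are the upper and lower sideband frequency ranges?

Upper sideband (USB) = fc + [fm_low, fm_high] = 600 + [5, 10] = [605, 610] kHz
Lower sideband (LSB) = fc - [fm_high, fm_low] = 600 - [10, 5] = [590, 595] kHz
Total occupied spectrum: 590 kHz to 610 kHz (plus carrier at 600 kHz)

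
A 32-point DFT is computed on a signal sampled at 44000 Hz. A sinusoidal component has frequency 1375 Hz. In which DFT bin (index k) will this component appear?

DFT frequency resolution = f_s/N = 44000/32 = 1375 Hz
Bin index k = f_signal / resolution = 1375 / 1375 = 1
The signal frequency 1375 Hz falls in DFT bin k = 1.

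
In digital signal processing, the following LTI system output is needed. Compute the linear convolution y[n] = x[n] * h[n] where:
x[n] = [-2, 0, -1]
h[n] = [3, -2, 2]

y[n] = sum_k x[k]*h[n-k]. Output length = len(x) + len(h) - 1 = 3 + 3 - 1 = 5.
y[0] = -2*3 = -6
y[1] = 0*3 + -2*-2 = 4
y[2] = -1*3 + 0*-2 + -2*2 = -7
y[3] = -1*-2 + 0*2 = 2
y[4] = -1*2 = -2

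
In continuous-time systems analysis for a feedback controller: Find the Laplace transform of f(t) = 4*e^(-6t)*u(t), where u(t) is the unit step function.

Standard Laplace transform pair:
e^(-at)*u(t) <-> 1/(s+a)
With a = 6: L{4*e^(-6t)*u(t)} = 4/(s+6), ROC: Re(s) > -6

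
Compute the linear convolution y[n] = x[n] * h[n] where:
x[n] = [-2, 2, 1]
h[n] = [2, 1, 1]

y[n] = sum_k x[k]*h[n-k]. Output length = len(x) + len(h) - 1 = 3 + 3 - 1 = 5.
y[0] = -2*2 = -4
y[1] = 2*2 + -2*1 = 2
y[2] = 1*2 + 2*1 + -2*1 = 2
y[3] = 1*1 + 2*1 = 3
y[4] = 1*1 = 1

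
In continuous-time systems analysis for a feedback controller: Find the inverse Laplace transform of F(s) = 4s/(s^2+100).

Standard pair: s/(s^2+w^2) <-> cos(wt)*u(t)
With k=4, w=10: f(t) = 4*cos(10t)*u(t)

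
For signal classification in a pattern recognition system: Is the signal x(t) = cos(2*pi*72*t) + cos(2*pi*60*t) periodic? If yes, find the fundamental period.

f1 = 72 Hz, f2 = 60 Hz
Period T1 = 1/72, T2 = 1/60
Ratio T1/T2 = 60/72, which is rational.
The signal is periodic with fundamental period T = 1/GCD(72,60) = 1/12 s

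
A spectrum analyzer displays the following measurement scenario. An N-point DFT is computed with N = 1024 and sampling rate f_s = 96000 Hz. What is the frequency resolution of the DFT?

DFT frequency resolution = f_s / N
= 96000 / 1024 = 375/4 Hz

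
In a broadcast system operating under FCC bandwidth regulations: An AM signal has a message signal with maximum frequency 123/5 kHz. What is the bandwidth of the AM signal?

In AM (double-sideband), the bandwidth is twice the message frequency.
BW = 2 * f_m = 2 * 123/5 kHz = 246/5 kHz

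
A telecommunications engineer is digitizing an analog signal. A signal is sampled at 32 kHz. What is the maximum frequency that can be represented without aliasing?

The maximum frequency that can be represented without aliasing
is the Nyquist frequency: f_max = f_s / 2 = 32 kHz / 2 = 16 kHz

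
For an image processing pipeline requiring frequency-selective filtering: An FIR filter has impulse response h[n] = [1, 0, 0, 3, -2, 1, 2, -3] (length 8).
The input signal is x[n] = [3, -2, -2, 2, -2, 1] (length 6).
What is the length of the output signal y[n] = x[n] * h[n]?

For linear convolution, the output length is:
len(y) = len(x) + len(h) - 1 = 6 + 8 - 1 = 13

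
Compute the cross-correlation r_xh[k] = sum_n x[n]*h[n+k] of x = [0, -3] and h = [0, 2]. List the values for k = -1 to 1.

Both sequences indexed from 0 and zero outside their support.
Lags with overlap: k = -1 to 1.
  r_xh[-1] = x[1]*h[0] = 0
  r_xh[0] = x[0]*h[0] + x[1]*h[1] = -6
  r_xh[1] = x[0]*h[1] = 0
r_xh = [0, -6, 0] (for k = -1, ..., 1)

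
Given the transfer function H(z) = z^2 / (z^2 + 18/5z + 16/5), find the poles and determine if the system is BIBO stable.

Poles are roots of the denominator: z^2 + 18/5z + 16/5 = 0.
Quadratic formula: z = [-(18/5) +/- sqrt((18/5)^2 - 4*(16/5))] / 2
Discriminant = 324/25 - 64/5 = 4/25; sqrt = 2/5.
z = (-18/5 +/- 2/5) / 2 => z = -8/5 or z = -2.
|p1| = 8/5, |p2| = 2.
For BIBO stability, all poles must lie inside the unit circle (|p| < 1).
System is UNSTABLE since at least one |p| >= 1.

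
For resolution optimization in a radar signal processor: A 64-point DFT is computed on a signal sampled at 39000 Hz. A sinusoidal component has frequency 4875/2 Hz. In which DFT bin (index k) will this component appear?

DFT frequency resolution = f_s/N = 39000/64 = 4875/8 Hz
Bin index k = f_signal / resolution = 4875/2 / 4875/8 = 4
The signal frequency 4875/2 Hz falls in DFT bin k = 4.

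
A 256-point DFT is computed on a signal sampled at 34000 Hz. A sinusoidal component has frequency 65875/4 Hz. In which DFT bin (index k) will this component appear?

DFT frequency resolution = f_s/N = 34000/256 = 2125/16 Hz
Bin index k = f_signal / resolution = 65875/4 / 2125/16 = 124
The signal frequency 65875/4 Hz falls in DFT bin k = 124.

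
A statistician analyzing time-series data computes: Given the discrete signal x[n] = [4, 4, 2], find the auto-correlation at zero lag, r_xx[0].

The auto-correlation at zero lag r_xx[0] equals the signal energy.
r_xx[0] = sum of x[n]^2 = 4^2 + 4^2 + 2^2
= 16 + 16 + 4 = 36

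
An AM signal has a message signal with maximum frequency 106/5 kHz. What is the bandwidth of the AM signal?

In AM (double-sideband), the bandwidth is twice the message frequency.
BW = 2 * f_m = 2 * 106/5 kHz = 212/5 kHz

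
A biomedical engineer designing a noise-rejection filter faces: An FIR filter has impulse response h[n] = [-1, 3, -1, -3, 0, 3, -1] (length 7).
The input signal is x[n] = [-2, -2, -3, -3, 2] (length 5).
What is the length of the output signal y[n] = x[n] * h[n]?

For linear convolution, the output length is:
len(y) = len(x) + len(h) - 1 = 5 + 7 - 1 = 11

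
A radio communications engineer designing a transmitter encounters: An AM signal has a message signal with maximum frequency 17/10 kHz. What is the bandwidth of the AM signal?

In AM (double-sideband), the bandwidth is twice the message frequency.
BW = 2 * f_m = 2 * 17/10 kHz = 17/5 kHz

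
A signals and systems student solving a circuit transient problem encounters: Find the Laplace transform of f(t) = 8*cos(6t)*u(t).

Standard pair: cos(wt)*u(t) <-> s/(s^2+w^2)
With w = 6: L{8*cos(6t)*u(t)} = 8s/(s^2+36)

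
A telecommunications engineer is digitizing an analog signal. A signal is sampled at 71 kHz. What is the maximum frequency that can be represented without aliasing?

The maximum frequency that can be represented without aliasing
is the Nyquist frequency: f_max = f_s / 2 = 71 kHz / 2 = 71/2 kHz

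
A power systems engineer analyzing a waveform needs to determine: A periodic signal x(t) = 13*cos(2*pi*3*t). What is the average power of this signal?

Average power of A*cos(wt) is A^2/2.
P = 13^2 / 2 = 169/2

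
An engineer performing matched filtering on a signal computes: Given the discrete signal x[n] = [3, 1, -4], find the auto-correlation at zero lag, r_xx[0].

The auto-correlation at zero lag r_xx[0] equals the signal energy.
r_xx[0] = sum of x[n]^2 = 3^2 + 1^2 + (-4)^2
= 9 + 1 + 16 = 26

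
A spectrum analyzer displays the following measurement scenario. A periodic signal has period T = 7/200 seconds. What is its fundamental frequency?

The fundamental frequency is the reciprocal of the period.
f = 1/T = 1/(7/200) = 200/7 Hz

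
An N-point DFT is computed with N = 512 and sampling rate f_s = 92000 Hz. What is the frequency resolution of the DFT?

DFT frequency resolution = f_s / N
= 92000 / 512 = 2875/16 Hz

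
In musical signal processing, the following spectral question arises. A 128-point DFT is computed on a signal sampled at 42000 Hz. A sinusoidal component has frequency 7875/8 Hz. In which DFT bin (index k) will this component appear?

DFT frequency resolution = f_s/N = 42000/128 = 2625/8 Hz
Bin index k = f_signal / resolution = 7875/8 / 2625/8 = 3
The signal frequency 7875/8 Hz falls in DFT bin k = 3.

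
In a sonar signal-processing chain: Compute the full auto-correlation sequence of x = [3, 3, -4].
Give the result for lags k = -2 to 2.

r_xx[k] = sum_m x[m]*x[m+k], indexed from 0, for k = -2 to 2:
  r_xx[-2] = x[2]*x[0] = -12
  r_xx[-1] = x[1]*x[0] + x[2]*x[1] = -3
  r_xx[0] = x[0]*x[0] + x[1]*x[1] + x[2]*x[2] = 34
  r_xx[1] = x[0]*x[1] + x[1]*x[2] = -3
  r_xx[2] = x[0]*x[2] = -12
r_xx = [-12, -3, 34, -3, -12]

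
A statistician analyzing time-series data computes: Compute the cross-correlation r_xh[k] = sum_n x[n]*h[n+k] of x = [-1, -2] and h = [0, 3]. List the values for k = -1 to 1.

Both sequences indexed from 0 and zero outside their support.
Lags with overlap: k = -1 to 1.
  r_xh[-1] = x[1]*h[0] = 0
  r_xh[0] = x[0]*h[0] + x[1]*h[1] = -6
  r_xh[1] = x[0]*h[1] = -3
r_xh = [0, -6, -3] (for k = -1, ..., 1)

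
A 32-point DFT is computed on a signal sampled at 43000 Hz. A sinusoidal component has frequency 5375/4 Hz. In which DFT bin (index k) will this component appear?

DFT frequency resolution = f_s/N = 43000/32 = 5375/4 Hz
Bin index k = f_signal / resolution = 5375/4 / 5375/4 = 1
The signal frequency 5375/4 Hz falls in DFT bin k = 1.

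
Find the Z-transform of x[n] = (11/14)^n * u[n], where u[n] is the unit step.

The Z-transform of a^n * u[n] is z/(z-a) for |z| > |a|.
Here a = 11/14, so X(z) = z/(z - (11/14)) = 14z/(14z - 11)
ROC: |z| > 11/14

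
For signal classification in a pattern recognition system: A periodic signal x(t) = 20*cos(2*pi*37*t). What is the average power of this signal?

Average power of A*cos(wt) is A^2/2.
P = 20^2 / 2 = 400/2 = 200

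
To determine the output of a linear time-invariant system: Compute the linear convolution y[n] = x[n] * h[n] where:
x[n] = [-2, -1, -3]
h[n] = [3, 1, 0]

y[n] = sum_k x[k]*h[n-k]. Output length = len(x) + len(h) - 1 = 3 + 3 - 1 = 5.
y[0] = -2*3 = -6
y[1] = -1*3 + -2*1 = -5
y[2] = -3*3 + -1*1 + -2*0 = -10
y[3] = -3*1 + -1*0 = -3
y[4] = -3*0 = 0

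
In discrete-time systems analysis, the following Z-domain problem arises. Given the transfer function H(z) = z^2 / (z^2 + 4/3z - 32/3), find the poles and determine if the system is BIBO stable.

Poles are roots of the denominator: z^2 + 4/3z - 32/3 = 0.
Quadratic formula: z = [-(4/3) +/- sqrt((4/3)^2 - 4*(-32/3))] / 2
Discriminant = 16/9 + 128/3 = 400/9; sqrt = 20/3.
z = (-4/3 +/- 20/3) / 2 => z = 8/3 or z = -4.
|p1| = 4, |p2| = 8/3.
For BIBO stability, all poles must lie inside the unit circle (|p| < 1).
System is UNSTABLE since at least one |p| >= 1.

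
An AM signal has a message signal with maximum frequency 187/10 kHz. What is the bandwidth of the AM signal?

In AM (double-sideband), the bandwidth is twice the message frequency.
BW = 2 * f_m = 2 * 187/10 kHz = 187/5 kHz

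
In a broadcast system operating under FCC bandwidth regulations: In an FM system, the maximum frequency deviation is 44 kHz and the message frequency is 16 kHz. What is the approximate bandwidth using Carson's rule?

Carson's rule: BW = 2*(delta_f + f_m)
= 2*(44 + 16) kHz = 120 kHz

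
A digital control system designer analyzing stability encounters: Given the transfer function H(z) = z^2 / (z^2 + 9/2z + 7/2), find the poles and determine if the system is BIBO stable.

Poles are roots of the denominator: z^2 + 9/2z + 7/2 = 0.
Quadratic formula: z = [-(9/2) +/- sqrt((9/2)^2 - 4*(7/2))] / 2
Discriminant = 81/4 - 14 = 25/4; sqrt = 5/2.
z = (-9/2 +/- 5/2) / 2 => z = -1 or z = -7/2.
|p1| = 7/2, |p2| = 1.
For BIBO stability, all poles must lie inside the unit circle (|p| < 1).
System is UNSTABLE since at least one |p| >= 1.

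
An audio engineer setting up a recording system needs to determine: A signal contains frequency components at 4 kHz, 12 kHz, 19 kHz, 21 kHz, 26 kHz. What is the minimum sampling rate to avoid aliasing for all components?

The highest frequency component is f_max = 26 kHz.
Nyquist rate = 2 * f_max = 2 * 26 kHz = 52 kHz.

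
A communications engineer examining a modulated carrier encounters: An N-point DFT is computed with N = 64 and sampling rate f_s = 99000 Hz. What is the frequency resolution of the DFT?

DFT frequency resolution = f_s / N
= 99000 / 64 = 12375/8 Hz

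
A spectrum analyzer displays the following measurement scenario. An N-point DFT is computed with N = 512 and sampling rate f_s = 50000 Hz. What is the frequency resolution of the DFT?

DFT frequency resolution = f_s / N
= 50000 / 512 = 3125/32 Hz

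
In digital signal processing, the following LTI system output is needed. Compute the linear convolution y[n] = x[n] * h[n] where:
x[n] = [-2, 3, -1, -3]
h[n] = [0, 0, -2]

y[n] = sum_k x[k]*h[n-k]. Output length = len(x) + len(h) - 1 = 4 + 3 - 1 = 6.
y[0] = -2*0 = 0
y[1] = 3*0 + -2*0 = 0
y[2] = -1*0 + 3*0 + -2*-2 = 4
y[3] = -3*0 + -1*0 + 3*-2 = -6
y[4] = -3*0 + -1*-2 = 2
y[5] = -3*-2 = 6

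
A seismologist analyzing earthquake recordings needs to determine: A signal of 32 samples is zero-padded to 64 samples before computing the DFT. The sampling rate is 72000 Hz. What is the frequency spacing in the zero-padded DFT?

Original DFT: N = 32, resolution = f_s/N = 72000/32 = 2250 Hz
Zero-padded DFT: N = 64, resolution = f_s/N = 72000/64 = 1125 Hz
Zero-padding interpolates the spectrum (finer frequency grid)
but does NOT improve the true spectral resolution (ability to resolve close frequencies).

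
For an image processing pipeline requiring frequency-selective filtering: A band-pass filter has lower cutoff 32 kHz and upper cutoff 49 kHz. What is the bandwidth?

Bandwidth = f_high - f_low
= 49 kHz - 32 kHz = 17 kHz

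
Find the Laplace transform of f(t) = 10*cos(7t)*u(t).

Standard pair: cos(wt)*u(t) <-> s/(s^2+w^2)
With w = 7: L{10*cos(7t)*u(t)} = 10s/(s^2+49)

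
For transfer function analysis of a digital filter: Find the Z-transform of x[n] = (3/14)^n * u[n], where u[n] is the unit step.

The Z-transform of a^n * u[n] is z/(z-a) for |z| > |a|.
Here a = 3/14, so X(z) = z/(z - (3/14)) = 14z/(14z - 3)
ROC: |z| > 3/14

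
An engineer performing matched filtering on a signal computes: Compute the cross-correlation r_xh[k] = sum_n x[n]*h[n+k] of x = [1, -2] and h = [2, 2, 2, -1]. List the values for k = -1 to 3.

Both sequences indexed from 0 and zero outside their support.
Lags with overlap: k = -1 to 3.
  r_xh[-1] = x[1]*h[0] = -4
  r_xh[0] = x[0]*h[0] + x[1]*h[1] = -2
  r_xh[1] = x[0]*h[1] + x[1]*h[2] = -2
  r_xh[2] = x[0]*h[2] + x[1]*h[3] = 4
  r_xh[3] = x[0]*h[3] = -1
r_xh = [-4, -2, -2, 4, -1] (for k = -1, ..., 3)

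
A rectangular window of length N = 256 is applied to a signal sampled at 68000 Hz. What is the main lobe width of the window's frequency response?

For a rectangular window of length N,
the main lobe width in frequency is 2*f_s/N.
= 2*68000/256 = 2125/4 Hz
This determines the minimum frequency separation for resolving two sinusoids.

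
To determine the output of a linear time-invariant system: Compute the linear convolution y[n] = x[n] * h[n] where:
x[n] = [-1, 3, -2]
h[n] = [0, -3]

y[n] = sum_k x[k]*h[n-k]. Output length = len(x) + len(h) - 1 = 3 + 2 - 1 = 4.
y[0] = -1*0 = 0
y[1] = 3*0 + -1*-3 = 3
y[2] = -2*0 + 3*-3 = -9
y[3] = -2*-3 = 6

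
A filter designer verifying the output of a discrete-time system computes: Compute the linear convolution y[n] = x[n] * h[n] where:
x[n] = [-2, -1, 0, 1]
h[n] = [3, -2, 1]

y[n] = sum_k x[k]*h[n-k]. Output length = len(x) + len(h) - 1 = 4 + 3 - 1 = 6.
y[0] = -2*3 = -6
y[1] = -1*3 + -2*-2 = 1
y[2] = 0*3 + -1*-2 + -2*1 = 0
y[3] = 1*3 + 0*-2 + -1*1 = 2
y[4] = 1*-2 + 0*1 = -2
y[5] = 1*1 = 1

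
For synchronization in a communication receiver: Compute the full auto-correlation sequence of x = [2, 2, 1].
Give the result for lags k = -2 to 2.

r_xx[k] = sum_m x[m]*x[m+k], indexed from 0, for k = -2 to 2:
  r_xx[-2] = x[2]*x[0] = 2
  r_xx[-1] = x[1]*x[0] + x[2]*x[1] = 6
  r_xx[0] = x[0]*x[0] + x[1]*x[1] + x[2]*x[2] = 9
  r_xx[1] = x[0]*x[1] + x[1]*x[2] = 6
  r_xx[2] = x[0]*x[2] = 2
r_xx = [2, 6, 9, 6, 2]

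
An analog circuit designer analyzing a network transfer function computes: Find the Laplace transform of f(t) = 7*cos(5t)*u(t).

Standard pair: cos(wt)*u(t) <-> s/(s^2+w^2)
With w = 5: L{7*cos(5t)*u(t)} = 7s/(s^2+25)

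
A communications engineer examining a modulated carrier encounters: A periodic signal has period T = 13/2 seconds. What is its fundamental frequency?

The fundamental frequency is the reciprocal of the period.
f = 1/T = 1/(13/2) = 2/13 Hz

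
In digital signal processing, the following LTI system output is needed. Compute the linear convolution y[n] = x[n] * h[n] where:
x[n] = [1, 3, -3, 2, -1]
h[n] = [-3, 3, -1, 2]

y[n] = sum_k x[k]*h[n-k]. Output length = len(x) + len(h) - 1 = 5 + 4 - 1 = 8.
y[0] = 1*-3 = -3
y[1] = 3*-3 + 1*3 = -6
y[2] = -3*-3 + 3*3 + 1*-1 = 17
y[3] = 2*-3 + -3*3 + 3*-1 + 1*2 = -16
y[4] = -1*-3 + 2*3 + -3*-1 + 3*2 = 18
y[5] = -1*3 + 2*-1 + -3*2 = -11
y[6] = -1*-1 + 2*2 = 5
y[7] = -1*2 = -2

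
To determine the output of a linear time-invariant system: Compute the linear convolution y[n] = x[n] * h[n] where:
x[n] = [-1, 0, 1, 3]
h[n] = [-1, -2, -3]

y[n] = sum_k x[k]*h[n-k]. Output length = len(x) + len(h) - 1 = 4 + 3 - 1 = 6.
y[0] = -1*-1 = 1
y[1] = 0*-1 + -1*-2 = 2
y[2] = 1*-1 + 0*-2 + -1*-3 = 2
y[3] = 3*-1 + 1*-2 + 0*-3 = -5
y[4] = 3*-2 + 1*-3 = -9
y[5] = 3*-3 = -9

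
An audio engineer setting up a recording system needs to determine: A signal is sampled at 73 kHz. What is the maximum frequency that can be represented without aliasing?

The maximum frequency that can be represented without aliasing
is the Nyquist frequency: f_max = f_s / 2 = 73 kHz / 2 = 73/2 kHz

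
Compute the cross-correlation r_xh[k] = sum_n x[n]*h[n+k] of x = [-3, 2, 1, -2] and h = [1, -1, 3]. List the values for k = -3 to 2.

Both sequences indexed from 0 and zero outside their support.
Lags with overlap: k = -3 to 2.
  r_xh[-3] = x[3]*h[0] = -2
  r_xh[-2] = x[2]*h[0] + x[3]*h[1] = 3
  r_xh[-1] = x[1]*h[0] + x[2]*h[1] + x[3]*h[2] = -5
  r_xh[0] = x[0]*h[0] + x[1]*h[1] + x[2]*h[2] = -2
  r_xh[1] = x[0]*h[1] + x[1]*h[2] = 9
  r_xh[2] = x[0]*h[2] = -9
r_xh = [-2, 3, -5, -2, 9, -9] (for k = -3, ..., 2)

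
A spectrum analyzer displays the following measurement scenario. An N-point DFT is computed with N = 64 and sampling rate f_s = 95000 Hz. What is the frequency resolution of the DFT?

DFT frequency resolution = f_s / N
= 95000 / 64 = 11875/8 Hz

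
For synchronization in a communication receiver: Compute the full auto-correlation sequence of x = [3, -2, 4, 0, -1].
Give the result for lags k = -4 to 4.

r_xx[k] = sum_m x[m]*x[m+k], indexed from 0, for k = -4 to 4:
  r_xx[-4] = x[4]*x[0] = -3
  r_xx[-3] = x[3]*x[0] + x[4]*x[1] = 2
  r_xx[-2] = x[2]*x[0] + x[3]*x[1] + x[4]*x[2] = 8
  r_xx[-1] = x[1]*x[0] + x[2]*x[1] + x[3]*x[2] + x[4]*x[3] = -14
  r_xx[0] = x[0]*x[0] + x[1]*x[1] + x[2]*x[2] + x[3]*x[3] + x[4]*x[4] = 30
  r_xx[1] = x[0]*x[1] + x[1]*x[2] + x[2]*x[3] + x[3]*x[4] = -14
  r_xx[2] = x[0]*x[2] + x[1]*x[3] + x[2]*x[4] = 8
  r_xx[3] = x[0]*x[3] + x[1]*x[4] = 2
  r_xx[4] = x[0]*x[4] = -3
r_xx = [-3, 2, 8, -14, 30, -14, 8, 2, -3]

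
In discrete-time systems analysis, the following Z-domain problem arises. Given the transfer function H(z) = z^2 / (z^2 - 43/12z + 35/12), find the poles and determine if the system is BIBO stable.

Poles are roots of the denominator: z^2 - 43/12z + 35/12 = 0.
Quadratic formula: z = [-(-43/12) +/- sqrt((-43/12)^2 - 4*(35/12))] / 2
Discriminant = 1849/144 - 35/3 = 169/144; sqrt = 13/12.
z = (43/12 +/- 13/12) / 2 => z = 7/3 or z = 5/4.
|p1| = 7/3, |p2| = 5/4.
For BIBO stability, all poles must lie inside the unit circle (|p| < 1).
System is UNSTABLE since at least one |p| >= 1.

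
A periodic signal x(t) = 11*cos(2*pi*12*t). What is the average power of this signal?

Average power of A*cos(wt) is A^2/2.
P = 11^2 / 2 = 121/2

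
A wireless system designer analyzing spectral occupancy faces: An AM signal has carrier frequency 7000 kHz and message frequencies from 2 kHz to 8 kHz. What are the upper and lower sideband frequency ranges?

Upper sideband (USB) = fc + [fm_low, fm_high] = 7000 + [2, 8] = [7002, 7008] kHz
Lower sideband (LSB) = fc - [fm_high, fm_low] = 7000 - [8, 2] = [6992, 6998] kHz
Total occupied spectrum: 6992 kHz to 7008 kHz (plus carrier at 7000 kHz)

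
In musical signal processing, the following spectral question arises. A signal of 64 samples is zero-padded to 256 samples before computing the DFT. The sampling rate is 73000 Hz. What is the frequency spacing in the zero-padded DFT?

Original DFT: N = 64, resolution = f_s/N = 73000/64 = 9125/8 Hz
Zero-padded DFT: N = 256, resolution = f_s/N = 73000/256 = 9125/32 Hz
Zero-padding interpolates the spectrum (finer frequency grid)
but does NOT improve the true spectral resolution (ability to resolve close frequencies).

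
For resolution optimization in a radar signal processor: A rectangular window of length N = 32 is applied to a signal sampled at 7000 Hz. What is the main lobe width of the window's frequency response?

For a rectangular window of length N,
the main lobe width in frequency is 2*f_s/N.
= 2*7000/32 = 875/2 Hz
This determines the minimum frequency separation for resolving two sinusoids.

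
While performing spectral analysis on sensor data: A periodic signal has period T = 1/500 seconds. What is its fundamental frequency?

The fundamental frequency is the reciprocal of the period.
f = 1/T = 1/(1/500) = 500 Hz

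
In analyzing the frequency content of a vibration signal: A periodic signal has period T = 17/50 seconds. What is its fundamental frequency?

The fundamental frequency is the reciprocal of the period.
f = 1/T = 1/(17/50) = 50/17 Hz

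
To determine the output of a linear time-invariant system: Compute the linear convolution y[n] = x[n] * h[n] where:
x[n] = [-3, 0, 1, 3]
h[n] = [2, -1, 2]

y[n] = sum_k x[k]*h[n-k]. Output length = len(x) + len(h) - 1 = 4 + 3 - 1 = 6.
y[0] = -3*2 = -6
y[1] = 0*2 + -3*-1 = 3
y[2] = 1*2 + 0*-1 + -3*2 = -4
y[3] = 3*2 + 1*-1 + 0*2 = 5
y[4] = 3*-1 + 1*2 = -1
y[5] = 3*2 = 6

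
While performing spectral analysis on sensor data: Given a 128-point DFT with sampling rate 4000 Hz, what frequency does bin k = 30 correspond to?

The frequency of DFT bin k is: f_k = k * f_s / N
f_30 = 30 * 4000 / 128 = 1875/2 Hz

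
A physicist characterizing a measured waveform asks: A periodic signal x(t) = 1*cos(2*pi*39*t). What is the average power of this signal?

Average power of A*cos(wt) is A^2/2.
P = 1^2 / 2 = 1/2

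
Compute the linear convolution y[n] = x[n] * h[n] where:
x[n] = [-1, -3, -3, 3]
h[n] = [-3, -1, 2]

y[n] = sum_k x[k]*h[n-k]. Output length = len(x) + len(h) - 1 = 4 + 3 - 1 = 6.
y[0] = -1*-3 = 3
y[1] = -3*-3 + -1*-1 = 10
y[2] = -3*-3 + -3*-1 + -1*2 = 10
y[3] = 3*-3 + -3*-1 + -3*2 = -12
y[4] = 3*-1 + -3*2 = -9
y[5] = 3*2 = 6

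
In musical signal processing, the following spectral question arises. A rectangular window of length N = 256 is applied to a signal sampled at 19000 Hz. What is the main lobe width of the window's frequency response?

For a rectangular window of length N,
the main lobe width in frequency is 2*f_s/N.
= 2*19000/256 = 2375/16 Hz
This determines the minimum frequency separation for resolving two sinusoids.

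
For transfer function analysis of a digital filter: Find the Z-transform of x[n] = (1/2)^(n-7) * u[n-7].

Time-shifting property: if X(z) = Z{x[n]}, then Z{x[n-d]} = z^(-d) * X(z)
X(z) = z/(z - 1/2) for x[n] = (1/2)^n * u[n]
Z{x[n-7]} = z^(-7) * z/(z - 1/2) = z^(-6)/(z - 1/2)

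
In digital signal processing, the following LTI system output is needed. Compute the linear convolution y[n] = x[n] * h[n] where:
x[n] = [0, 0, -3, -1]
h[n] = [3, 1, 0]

y[n] = sum_k x[k]*h[n-k]. Output length = len(x) + len(h) - 1 = 4 + 3 - 1 = 6.
y[0] = 0*3 = 0
y[1] = 0*3 + 0*1 = 0
y[2] = -3*3 + 0*1 + 0*0 = -9
y[3] = -1*3 + -3*1 + 0*0 = -6
y[4] = -1*1 + -3*0 = -1
y[5] = -1*0 = 0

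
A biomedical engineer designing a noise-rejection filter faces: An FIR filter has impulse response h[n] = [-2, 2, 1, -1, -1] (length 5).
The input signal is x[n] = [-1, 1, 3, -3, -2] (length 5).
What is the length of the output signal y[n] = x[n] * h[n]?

For linear convolution, the output length is:
len(y) = len(x) + len(h) - 1 = 5 + 5 - 1 = 9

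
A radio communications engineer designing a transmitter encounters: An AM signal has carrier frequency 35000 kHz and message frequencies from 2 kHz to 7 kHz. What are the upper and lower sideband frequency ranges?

Upper sideband (USB) = fc + [fm_low, fm_high] = 35000 + [2, 7] = [35002, 35007] kHz
Lower sideband (LSB) = fc - [fm_high, fm_low] = 35000 - [7, 2] = [34993, 34998] kHz
Total occupied spectrum: 34993 kHz to 35007 kHz (plus carrier at 35000 kHz)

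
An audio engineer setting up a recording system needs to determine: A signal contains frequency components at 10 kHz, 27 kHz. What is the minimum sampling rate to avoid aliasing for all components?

The highest frequency component is f_max = 27 kHz.
Nyquist rate = 2 * f_max = 2 * 27 kHz = 54 kHz.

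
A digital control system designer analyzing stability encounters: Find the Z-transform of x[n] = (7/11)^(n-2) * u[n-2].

Time-shifting property: if X(z) = Z{x[n]}, then Z{x[n-d]} = z^(-d) * X(z)
X(z) = z/(z - 7/11) for x[n] = (7/11)^n * u[n]
Z{x[n-2]} = z^(-2) * z/(z - 7/11) = z^(-1)/(z - 7/11)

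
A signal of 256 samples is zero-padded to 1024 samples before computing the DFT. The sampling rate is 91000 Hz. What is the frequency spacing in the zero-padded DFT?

Original DFT: N = 256, resolution = f_s/N = 91000/256 = 11375/32 Hz
Zero-padded DFT: N = 1024, resolution = f_s/N = 91000/1024 = 11375/128 Hz
Zero-padding interpolates the spectrum (finer frequency grid)
but does NOT improve the true spectral resolution (ability to resolve close frequencies).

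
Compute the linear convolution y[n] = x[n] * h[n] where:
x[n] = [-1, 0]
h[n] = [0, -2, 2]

y[n] = sum_k x[k]*h[n-k]. Output length = len(x) + len(h) - 1 = 2 + 3 - 1 = 4.
y[0] = -1*0 = 0
y[1] = 0*0 + -1*-2 = 2
y[2] = 0*-2 + -1*2 = -2
y[3] = 0*2 = 0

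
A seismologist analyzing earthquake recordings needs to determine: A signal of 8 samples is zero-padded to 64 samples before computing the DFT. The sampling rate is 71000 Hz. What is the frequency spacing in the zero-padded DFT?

Original DFT: N = 8, resolution = f_s/N = 71000/8 = 8875 Hz
Zero-padded DFT: N = 64, resolution = f_s/N = 71000/64 = 8875/8 Hz
Zero-padding interpolates the spectrum (finer frequency grid)
but does NOT improve the true spectral resolution (ability to resolve close frequencies).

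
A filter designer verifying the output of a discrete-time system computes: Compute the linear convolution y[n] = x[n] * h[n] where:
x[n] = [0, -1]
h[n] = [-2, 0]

y[n] = sum_k x[k]*h[n-k]. Output length = len(x) + len(h) - 1 = 2 + 2 - 1 = 3.
y[0] = 0*-2 = 0
y[1] = -1*-2 + 0*0 = 2
y[2] = -1*0 = 0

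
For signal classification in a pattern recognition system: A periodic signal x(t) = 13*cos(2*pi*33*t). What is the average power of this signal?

Average power of A*cos(wt) is A^2/2.
P = 13^2 / 2 = 169/2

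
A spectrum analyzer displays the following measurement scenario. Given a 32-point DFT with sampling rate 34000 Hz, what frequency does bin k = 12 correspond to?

The frequency of DFT bin k is: f_k = k * f_s / N
f_12 = 12 * 34000 / 32 = 12750 Hz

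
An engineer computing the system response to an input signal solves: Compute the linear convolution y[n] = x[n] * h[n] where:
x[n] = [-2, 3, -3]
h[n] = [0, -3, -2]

y[n] = sum_k x[k]*h[n-k]. Output length = len(x) + len(h) - 1 = 3 + 3 - 1 = 5.
y[0] = -2*0 = 0
y[1] = 3*0 + -2*-3 = 6
y[2] = -3*0 + 3*-3 + -2*-2 = -5
y[3] = -3*-3 + 3*-2 = 3
y[4] = -3*-2 = 6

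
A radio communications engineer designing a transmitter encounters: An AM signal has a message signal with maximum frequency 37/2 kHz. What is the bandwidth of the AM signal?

In AM (double-sideband), the bandwidth is twice the message frequency.
BW = 2 * f_m = 2 * 37/2 kHz = 37 kHz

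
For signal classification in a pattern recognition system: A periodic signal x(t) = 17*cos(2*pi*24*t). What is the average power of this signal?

Average power of A*cos(wt) is A^2/2.
P = 17^2 / 2 = 289/2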